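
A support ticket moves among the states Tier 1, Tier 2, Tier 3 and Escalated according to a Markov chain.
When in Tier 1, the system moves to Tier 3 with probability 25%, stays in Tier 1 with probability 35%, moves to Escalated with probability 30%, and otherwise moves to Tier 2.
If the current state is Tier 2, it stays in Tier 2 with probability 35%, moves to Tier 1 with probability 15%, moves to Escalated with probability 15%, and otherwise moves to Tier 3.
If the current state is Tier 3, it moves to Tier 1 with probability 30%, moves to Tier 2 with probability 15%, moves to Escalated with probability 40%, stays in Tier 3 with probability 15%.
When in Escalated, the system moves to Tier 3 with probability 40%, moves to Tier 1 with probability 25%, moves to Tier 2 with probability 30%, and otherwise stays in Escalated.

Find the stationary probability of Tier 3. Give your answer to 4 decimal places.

Let the stationary distribution be π with π = πP and π_1 + π_2 + π_3 + π_4 = 1.
π_1 = 0.35·π_1 + 0.15·π_2 + 0.3·π_3 + 0.25·π_4
π_2 = 0.1·π_1 + 0.35·π_2 + 0.15·π_3 + 0.3·π_4
π_3 = 0.25·π_1 + 0.35·π_2 + 0.15·π_3 + 0.4·π_4
Solving with the normalization constraint gives π = (0.2694, 0.2150, 0.2791, 0.2365).
So the stationary probability of Tier 3 is 0.2791.

0.2791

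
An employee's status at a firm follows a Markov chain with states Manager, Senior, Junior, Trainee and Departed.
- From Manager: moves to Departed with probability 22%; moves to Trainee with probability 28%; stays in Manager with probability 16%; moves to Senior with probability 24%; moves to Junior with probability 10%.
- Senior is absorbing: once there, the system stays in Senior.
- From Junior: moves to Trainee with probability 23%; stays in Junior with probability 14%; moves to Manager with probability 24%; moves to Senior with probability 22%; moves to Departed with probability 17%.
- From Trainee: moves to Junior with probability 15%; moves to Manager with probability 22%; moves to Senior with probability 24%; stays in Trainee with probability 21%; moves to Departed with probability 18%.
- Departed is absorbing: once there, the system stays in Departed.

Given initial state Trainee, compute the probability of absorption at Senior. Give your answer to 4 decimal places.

Let h(s) be the probability of absorption at Senior starting from transient state s. Then h(Senior) = 1 and h(Departed) = 0. By first-step analysis:
h(Manager) = 0.16·h(Manager) + 0.24·1 + 0.1·h(Junior) + 0.28·h(Trainee) + 0.22·0
h(Junior) = 0.24·h(Manager) + 0.22·1 + 0.14·h(Junior) + 0.23·h(Trainee) + 0.17·0
h(Trainee) = 0.22·h(Manager) + 0.24·1 + 0.15·h(Junior) + 0.21·h(Trainee) + 0.18·0
Solving: h(Manager) = 0.5382, h(Junior) = 0.5556, h(Trainee) = 0.5592.
Starting from Trainee, the probability is 0.5592.

0.5592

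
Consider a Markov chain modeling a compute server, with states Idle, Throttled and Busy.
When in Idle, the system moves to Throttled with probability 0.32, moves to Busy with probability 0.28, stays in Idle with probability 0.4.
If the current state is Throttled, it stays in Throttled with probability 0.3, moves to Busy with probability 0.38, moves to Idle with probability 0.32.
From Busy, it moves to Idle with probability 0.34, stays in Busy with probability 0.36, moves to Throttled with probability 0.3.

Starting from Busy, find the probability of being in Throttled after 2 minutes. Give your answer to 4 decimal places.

0.3068

Sum over the intermediate state after 1 minute:
P = P(Busy→Idle)·P(Idle→Throttled) + P(Busy→Throttled)·P(Throttled→Throttled) + P(Busy→Busy)·P(Busy→Throttled)
  = 0.34×0.32 + 0.3×0.3 + 0.36×0.3
  = 0.1088 + 0.0900 + 0.1080 = 0.3068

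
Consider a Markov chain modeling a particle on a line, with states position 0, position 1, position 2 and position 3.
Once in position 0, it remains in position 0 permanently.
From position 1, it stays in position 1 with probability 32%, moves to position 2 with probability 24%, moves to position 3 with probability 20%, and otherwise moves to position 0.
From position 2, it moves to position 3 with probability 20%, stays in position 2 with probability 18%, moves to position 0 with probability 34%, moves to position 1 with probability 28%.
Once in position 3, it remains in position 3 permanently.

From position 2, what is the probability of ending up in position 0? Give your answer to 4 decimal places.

0.6085

Let h(s) be the probability of absorption at position 0 starting from transient state s. Then h(position 0) = 1 and h(position 3) = 0. By first-step analysis:
h(position 1) = 0.24·1 + 0.32·h(position 1) + 0.24·h(position 2) + 0.2·0
h(position 2) = 0.34·1 + 0.28·h(position 1) + 0.18·h(position 2) + 0.2·0
Solving: h(position 1) = 0.5677, h(position 2) = 0.6085.
Starting from position 2, the probability is 0.6085.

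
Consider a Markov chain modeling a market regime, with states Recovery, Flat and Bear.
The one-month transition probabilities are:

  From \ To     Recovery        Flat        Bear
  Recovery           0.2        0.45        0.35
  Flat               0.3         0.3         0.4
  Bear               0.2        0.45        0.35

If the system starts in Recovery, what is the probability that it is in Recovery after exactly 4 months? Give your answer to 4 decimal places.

0.2393

Propagate the distribution vector 4 months from Recovery.
After 0 months: (1.0000, 0.0000, 0.0000)
After 1 month: (0.2000, 0.4500, 0.3500)
After 2 months: (0.2450, 0.3825, 0.3725)
After 3 months: (0.2383, 0.3926, 0.3691)
After 4 months: (0.2393, 0.3911, 0.3696)
P(in Recovery after 4 months) = 0.2393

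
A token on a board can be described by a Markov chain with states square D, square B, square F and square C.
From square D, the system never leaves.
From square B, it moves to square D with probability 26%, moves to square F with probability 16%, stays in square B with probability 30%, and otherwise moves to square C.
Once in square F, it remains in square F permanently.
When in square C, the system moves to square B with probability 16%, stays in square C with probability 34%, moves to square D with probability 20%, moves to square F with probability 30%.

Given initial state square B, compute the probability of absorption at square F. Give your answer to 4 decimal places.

Let h(s) be the probability of absorption at square F starting from transient state s. Then h(square F) = 1 and h(square D) = 0. By first-step analysis:
h(square B) = 0.26·0 + 0.3·h(square B) + 0.16·1 + 0.28·h(square C)
h(square C) = 0.2·0 + 0.16·h(square B) + 0.3·1 + 0.34·h(square C)
Solving: h(square B) = 0.4545, h(square C) = 0.5647.
Starting from square B, the probability is 0.4545.

0.4545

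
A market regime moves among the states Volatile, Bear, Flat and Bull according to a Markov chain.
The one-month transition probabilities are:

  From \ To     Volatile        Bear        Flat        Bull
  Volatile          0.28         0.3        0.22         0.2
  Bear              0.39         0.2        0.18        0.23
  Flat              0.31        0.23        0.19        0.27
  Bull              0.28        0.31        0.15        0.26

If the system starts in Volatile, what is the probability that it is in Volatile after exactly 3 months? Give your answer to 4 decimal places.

Propagate the distribution vector 3 months from Volatile.
After 0 months: (1.0000, 0.0000, 0.0000, 0.0000)
After 1 month: (0.2800, 0.3000, 0.2200, 0.2000)
After 2 months: (0.3196, 0.2566, 0.1874, 0.2364)
After 3 months: (0.3138, 0.2636, 0.1876, 0.2350)
P(in Volatile after 3 months) = 0.3138

0.3138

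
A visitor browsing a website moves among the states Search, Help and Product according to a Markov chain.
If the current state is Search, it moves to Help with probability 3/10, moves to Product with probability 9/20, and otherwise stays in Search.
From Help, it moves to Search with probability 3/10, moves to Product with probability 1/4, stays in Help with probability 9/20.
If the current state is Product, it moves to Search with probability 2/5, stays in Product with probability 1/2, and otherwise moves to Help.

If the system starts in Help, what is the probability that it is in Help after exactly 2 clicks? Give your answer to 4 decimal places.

0.3175

Sum over the intermediate state after 1 click:
P = P(Help→Search)·P(Search→Help) + P(Help→Help)·P(Help→Help) + P(Help→Product)·P(Product→Help)
  = 0.3×0.3 + 0.45×0.45 + 0.25×0.1
  = 0.0900 + 0.2025 + 0.0250 = 0.3175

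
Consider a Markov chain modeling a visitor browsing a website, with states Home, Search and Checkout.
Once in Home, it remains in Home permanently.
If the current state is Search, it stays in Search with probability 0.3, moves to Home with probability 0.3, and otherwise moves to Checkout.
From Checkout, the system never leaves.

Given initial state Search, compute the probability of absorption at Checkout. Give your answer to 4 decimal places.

0.5714

Let h(s) be the probability of absorption at Checkout starting from transient state s. Then h(Checkout) = 1 and h(Home) = 0. By first-step analysis:
h(Search) = 0.3·0 + 0.3·h(Search) + 0.4·1
Solving: h(Search) = 0.5714.
Starting from Search, the probability is 0.5714.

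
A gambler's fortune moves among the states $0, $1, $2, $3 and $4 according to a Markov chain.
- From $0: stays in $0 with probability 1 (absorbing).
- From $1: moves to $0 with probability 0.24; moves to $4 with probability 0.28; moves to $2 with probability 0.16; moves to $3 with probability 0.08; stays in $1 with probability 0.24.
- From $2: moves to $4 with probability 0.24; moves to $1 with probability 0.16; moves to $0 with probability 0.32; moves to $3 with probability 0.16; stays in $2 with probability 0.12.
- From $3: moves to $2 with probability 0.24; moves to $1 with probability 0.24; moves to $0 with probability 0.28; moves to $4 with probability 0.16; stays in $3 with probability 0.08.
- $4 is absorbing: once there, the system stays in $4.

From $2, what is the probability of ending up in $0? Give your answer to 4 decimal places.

0.5588

Let h(s) be the probability of absorption at $0 starting from transient state s. Then h($0) = 1 and h($4) = 0. By first-step analysis:
h($1) = 0.24·1 + 0.24·h($1) + 0.16·h($2) + 0.08·h($3) + 0.28·0
h($2) = 0.32·1 + 0.16·h($1) + 0.12·h($2) + 0.16·h($3) + 0.24·0
h($3) = 0.28·1 + 0.24·h($1) + 0.24·h($2) + 0.08·h($3) + 0.16·0
Solving: h($1) = 0.4944, h($2) = 0.5588, h($3) = 0.5791.
Starting from $2, the probability is 0.5588.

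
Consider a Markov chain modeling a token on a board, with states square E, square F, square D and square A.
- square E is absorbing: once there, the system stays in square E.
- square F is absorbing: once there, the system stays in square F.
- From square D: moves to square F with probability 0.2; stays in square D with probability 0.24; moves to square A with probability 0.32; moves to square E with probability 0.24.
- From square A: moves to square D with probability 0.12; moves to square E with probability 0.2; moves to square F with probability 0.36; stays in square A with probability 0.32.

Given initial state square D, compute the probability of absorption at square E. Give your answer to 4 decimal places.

0.4749

Let h(s) be the probability of absorption at square E starting from transient state s. Then h(square E) = 1 and h(square F) = 0. By first-step analysis:
h(square D) = 0.24·1 + 0.2·0 + 0.24·h(square D) + 0.32·h(square A)
h(square A) = 0.2·1 + 0.36·0 + 0.12·h(square D) + 0.32·h(square A)
Solving: h(square D) = 0.4749, h(square A) = 0.3779.
Starting from square D, the probability is 0.4749.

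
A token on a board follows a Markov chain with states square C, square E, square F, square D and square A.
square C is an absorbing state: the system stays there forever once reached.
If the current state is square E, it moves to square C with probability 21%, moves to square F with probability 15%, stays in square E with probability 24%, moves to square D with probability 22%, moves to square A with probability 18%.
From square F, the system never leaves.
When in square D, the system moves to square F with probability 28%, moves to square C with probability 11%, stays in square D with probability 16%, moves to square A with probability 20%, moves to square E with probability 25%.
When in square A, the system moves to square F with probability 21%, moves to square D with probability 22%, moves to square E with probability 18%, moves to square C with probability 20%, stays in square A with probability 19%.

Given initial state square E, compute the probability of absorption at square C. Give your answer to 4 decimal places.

0.4990

Let h(s) be the probability of absorption at square C starting from transient state s. Then h(square C) = 1 and h(square F) = 0. By first-step analysis:
h(square E) = 0.21·1 + 0.24·h(square E) + 0.15·0 + 0.22·h(square D) + 0.18·h(square A)
h(square D) = 0.11·1 + 0.25·h(square E) + 0.28·0 + 0.16·h(square D) + 0.2·h(square A)
h(square A) = 0.2·1 + 0.18·h(square E) + 0.21·0 + 0.22·h(square D) + 0.19·h(square A)
Solving: h(square E) = 0.4990, h(square D) = 0.3899, h(square A) = 0.4637.
Starting from square E, the probability is 0.4990.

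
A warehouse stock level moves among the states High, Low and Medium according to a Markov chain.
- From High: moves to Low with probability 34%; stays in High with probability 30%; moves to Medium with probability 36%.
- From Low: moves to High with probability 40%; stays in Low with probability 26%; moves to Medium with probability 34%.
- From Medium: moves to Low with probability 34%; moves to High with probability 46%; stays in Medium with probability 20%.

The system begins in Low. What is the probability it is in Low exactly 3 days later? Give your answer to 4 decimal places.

Propagate the distribution vector 3 days from Low.
After 0 days: (0.0000, 1.0000, 0.0000)
After 1 day: (0.4000, 0.2600, 0.3400)
After 2 days: (0.3804, 0.3192, 0.3004)
After 3 days: (0.3800, 0.3145, 0.3056)
P(in Low after 3 days) = 0.3145

0.3145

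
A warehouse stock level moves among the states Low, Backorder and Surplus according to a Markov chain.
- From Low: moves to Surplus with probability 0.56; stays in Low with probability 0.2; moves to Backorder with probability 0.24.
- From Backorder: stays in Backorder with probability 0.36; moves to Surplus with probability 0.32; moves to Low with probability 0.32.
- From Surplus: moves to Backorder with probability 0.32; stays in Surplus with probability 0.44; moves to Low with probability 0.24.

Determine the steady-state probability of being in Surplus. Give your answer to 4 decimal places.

0.4331

Let the stationary distribution be π with π = πP and π_1 + π_2 + π_3 = 1.
π_1 = 0.2·π_1 + 0.32·π_2 + 0.24·π_3
π_2 = 0.24·π_1 + 0.36·π_2 + 0.32·π_3
Solving with the normalization constraint gives π = (0.2548, 0.3121, 0.4331).
So the stationary probability of Surplus is 0.4331.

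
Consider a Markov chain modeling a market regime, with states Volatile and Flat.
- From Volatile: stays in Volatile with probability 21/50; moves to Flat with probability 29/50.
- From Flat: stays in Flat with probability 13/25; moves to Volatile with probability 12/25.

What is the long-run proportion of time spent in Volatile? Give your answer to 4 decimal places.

0.4528

Let the stationary distribution be π with π = πP and π_1 + π_2 = 1.
π_1 = 0.42·π_1 + 0.48·π_2
Solving with the normalization constraint gives π = (0.4528, 0.5472).
So the stationary probability of Volatile is 0.4528.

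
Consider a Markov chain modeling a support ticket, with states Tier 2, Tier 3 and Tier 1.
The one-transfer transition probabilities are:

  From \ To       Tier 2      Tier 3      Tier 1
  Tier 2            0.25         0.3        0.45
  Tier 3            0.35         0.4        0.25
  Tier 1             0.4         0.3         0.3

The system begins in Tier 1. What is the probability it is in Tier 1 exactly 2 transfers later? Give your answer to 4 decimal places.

Sum over the intermediate state after 1 transfer:
P = P(Tier 1→Tier 2)·P(Tier 2→Tier 1) + P(Tier 1→Tier 3)·P(Tier 3→Tier 1) + P(Tier 1→Tier 1)·P(Tier 1→Tier 1)
  = 0.4×0.45 + 0.3×0.25 + 0.3×0.3
  = 0.1800 + 0.0750 + 0.0900 = 0.3450

0.3450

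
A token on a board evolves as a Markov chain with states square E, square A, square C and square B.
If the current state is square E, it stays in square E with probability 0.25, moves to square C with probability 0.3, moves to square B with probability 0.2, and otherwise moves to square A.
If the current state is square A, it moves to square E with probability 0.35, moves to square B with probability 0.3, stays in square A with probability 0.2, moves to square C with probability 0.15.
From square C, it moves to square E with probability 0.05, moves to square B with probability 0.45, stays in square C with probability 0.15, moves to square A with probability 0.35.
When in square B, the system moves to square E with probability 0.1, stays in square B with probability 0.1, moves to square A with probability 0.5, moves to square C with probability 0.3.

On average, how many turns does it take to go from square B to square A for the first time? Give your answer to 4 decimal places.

2.2973

Let t(s) be the expected number of turns to first reach square A from state s, with t(square A) = 0. Conditioning on the first turn:
t(square E) = 1 + 0.25·t(square E) + 0.3·t(square C) + 0.2·t(square B)
t(square C) = 1 + 0.05·t(square E) + 0.15·t(square C) + 0.45·t(square B)
t(square B) = 1 + 0.1·t(square E) + 0.3·t(square C) + 0.1·t(square B)
Solving: t(square E) = 2.9730, t(square C) = 2.5676, t(square B) = 2.2973.
Expected turns from square B to square A: 2.2973.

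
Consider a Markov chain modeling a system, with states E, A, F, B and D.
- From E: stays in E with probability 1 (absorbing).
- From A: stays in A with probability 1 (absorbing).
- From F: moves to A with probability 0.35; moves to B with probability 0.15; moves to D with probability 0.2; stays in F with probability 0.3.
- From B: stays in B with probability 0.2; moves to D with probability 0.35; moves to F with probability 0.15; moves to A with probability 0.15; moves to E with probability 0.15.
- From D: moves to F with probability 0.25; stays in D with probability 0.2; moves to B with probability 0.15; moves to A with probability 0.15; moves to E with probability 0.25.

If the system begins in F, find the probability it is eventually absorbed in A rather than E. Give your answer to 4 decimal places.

Let h(s) be the probability of absorption at A starting from transient state s. Then h(A) = 1 and h(E) = 0. By first-step analysis:
h(F) = 0.35·1 + 0.3·h(F) + 0.15·h(B) + 0.2·h(D)
h(B) = 0.15·0 + 0.15·1 + 0.15·h(F) + 0.2·h(B) + 0.35·h(D)
h(D) = 0.25·0 + 0.15·1 + 0.25·h(F) + 0.15·h(B) + 0.2·h(D)
Solving: h(F) = 0.7747, h(B) = 0.5672, h(D) = 0.5359.
Starting from F, the probability is 0.7747.

0.7747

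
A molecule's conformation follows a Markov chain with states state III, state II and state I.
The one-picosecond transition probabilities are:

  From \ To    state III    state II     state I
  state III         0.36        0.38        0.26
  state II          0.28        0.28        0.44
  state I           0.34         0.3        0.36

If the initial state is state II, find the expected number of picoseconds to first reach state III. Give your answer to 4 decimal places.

3.2847

Let t(s) be the expected number of picoseconds to first reach state III from state s, with t(state III) = 0. Conditioning on the first picosecond:
t(state II) = 1 + 0.28·t(state II) + 0.44·t(state I)
t(state I) = 1 + 0.3·t(state II) + 0.36·t(state I)
Solving: t(state II) = 3.2847, t(state I) = 3.1022.
Expected picoseconds from state II to state III: 3.2847.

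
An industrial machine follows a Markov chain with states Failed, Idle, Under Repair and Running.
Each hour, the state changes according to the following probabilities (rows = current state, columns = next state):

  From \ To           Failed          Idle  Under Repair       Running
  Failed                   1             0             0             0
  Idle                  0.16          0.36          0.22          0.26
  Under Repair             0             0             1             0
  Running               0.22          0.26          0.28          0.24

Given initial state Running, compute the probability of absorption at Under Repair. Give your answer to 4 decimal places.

Let h(s) be the probability of absorption at Under Repair starting from transient state s. Then h(Under Repair) = 1 and h(Failed) = 0. By first-step analysis:
h(Idle) = 0.16·0 + 0.36·h(Idle) + 0.22·1 + 0.26·h(Running)
h(Running) = 0.22·0 + 0.26·h(Idle) + 0.28·1 + 0.24·h(Running)
Solving: h(Idle) = 0.5731, h(Running) = 0.5645.
Starting from Running, the probability is 0.5645.

0.5645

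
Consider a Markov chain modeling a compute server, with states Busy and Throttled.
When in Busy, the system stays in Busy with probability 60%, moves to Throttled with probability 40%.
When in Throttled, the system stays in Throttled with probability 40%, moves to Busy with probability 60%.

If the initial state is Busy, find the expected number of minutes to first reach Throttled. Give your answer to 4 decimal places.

Let t(s) be the expected number of minutes to first reach Throttled from state s, with t(Throttled) = 0. Conditioning on the first minute:
t(Busy) = 1 + 0.6·t(Busy)
Solving: t(Busy) = 2.5000.
Expected minutes from Busy to Throttled: 2.5000.

2.5000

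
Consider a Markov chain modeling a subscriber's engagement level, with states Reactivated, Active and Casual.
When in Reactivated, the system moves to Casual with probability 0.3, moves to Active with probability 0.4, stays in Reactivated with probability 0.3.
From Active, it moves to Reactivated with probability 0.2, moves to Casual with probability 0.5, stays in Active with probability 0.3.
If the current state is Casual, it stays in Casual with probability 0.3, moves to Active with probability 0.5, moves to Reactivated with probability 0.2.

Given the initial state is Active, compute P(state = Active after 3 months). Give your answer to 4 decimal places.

0.3940

Propagate the distribution vector 3 months from Active.
After 0 months: (0.0000, 1.0000, 0.0000)
After 1 month: (0.2000, 0.3000, 0.5000)
After 2 months: (0.2200, 0.4200, 0.3600)
After 3 months: (0.2220, 0.3940, 0.3840)
P(in Active after 3 months) = 0.3940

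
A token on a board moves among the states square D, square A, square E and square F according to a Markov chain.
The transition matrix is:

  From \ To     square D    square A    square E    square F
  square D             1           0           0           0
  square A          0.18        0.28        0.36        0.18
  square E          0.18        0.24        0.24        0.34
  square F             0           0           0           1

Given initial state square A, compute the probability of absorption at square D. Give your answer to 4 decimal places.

Let h(s) be the probability of absorption at square D starting from transient state s. Then h(square D) = 1 and h(square F) = 0. By first-step analysis:
h(square A) = 0.18·1 + 0.28·h(square A) + 0.36·h(square E) + 0.18·0
h(square E) = 0.18·1 + 0.24·h(square A) + 0.24·h(square E) + 0.34·0
Solving: h(square A) = 0.4375, h(square E) = 0.3750.
Starting from square A, the probability is 0.4375.

0.4375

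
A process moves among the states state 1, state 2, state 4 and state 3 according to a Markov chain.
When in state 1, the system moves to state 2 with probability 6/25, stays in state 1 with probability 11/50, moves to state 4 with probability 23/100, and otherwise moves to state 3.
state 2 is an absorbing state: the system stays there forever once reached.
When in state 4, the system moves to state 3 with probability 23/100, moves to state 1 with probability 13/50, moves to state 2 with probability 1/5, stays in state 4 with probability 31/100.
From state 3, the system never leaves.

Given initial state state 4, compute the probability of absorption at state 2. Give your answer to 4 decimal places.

Let h(s) be the probability of absorption at state 2 starting from transient state s. Then h(state 2) = 1 and h(state 3) = 0. By first-step analysis:
h(state 1) = 0.22·h(state 1) + 0.24·1 + 0.23·h(state 4) + 0.31·0
h(state 4) = 0.26·h(state 1) + 0.2·1 + 0.31·h(state 4) + 0.23·0
Solving: h(state 1) = 0.4423, h(state 4) = 0.4565.
Starting from state 4, the probability is 0.4565.

0.4565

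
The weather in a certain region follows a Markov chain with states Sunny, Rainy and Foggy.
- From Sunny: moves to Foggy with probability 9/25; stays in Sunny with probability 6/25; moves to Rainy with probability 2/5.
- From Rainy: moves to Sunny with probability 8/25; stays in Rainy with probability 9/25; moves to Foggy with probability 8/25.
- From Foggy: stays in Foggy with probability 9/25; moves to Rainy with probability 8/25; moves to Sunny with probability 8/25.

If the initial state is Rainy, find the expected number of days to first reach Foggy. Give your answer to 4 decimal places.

3.0134

Let t(s) be the expected number of days to first reach Foggy from state s, with t(Foggy) = 0. Conditioning on the first day:
t(Sunny) = 1 + 0.24·t(Sunny) + 0.4·t(Rainy)
t(Rainy) = 1 + 0.32·t(Sunny) + 0.36·t(Rainy)
Solving: t(Sunny) = 2.9018, t(Rainy) = 3.0134.
Expected days from Rainy to Foggy: 3.0134.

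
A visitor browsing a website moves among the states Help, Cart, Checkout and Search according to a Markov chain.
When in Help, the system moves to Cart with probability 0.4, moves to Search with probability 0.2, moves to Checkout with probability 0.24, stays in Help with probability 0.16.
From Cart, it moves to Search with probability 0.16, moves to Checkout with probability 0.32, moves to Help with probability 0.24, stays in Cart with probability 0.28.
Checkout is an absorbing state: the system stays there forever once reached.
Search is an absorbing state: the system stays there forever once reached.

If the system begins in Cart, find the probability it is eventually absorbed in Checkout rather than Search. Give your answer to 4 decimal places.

0.6415

Let h(s) be the probability of absorption at Checkout starting from transient state s. Then h(Checkout) = 1 and h(Search) = 0. By first-step analysis:
h(Help) = 0.16·h(Help) + 0.4·h(Cart) + 0.24·1 + 0.2·0
h(Cart) = 0.24·h(Help) + 0.28·h(Cart) + 0.32·1 + 0.16·0
Solving: h(Help) = 0.5912, h(Cart) = 0.6415.
Starting from Cart, the probability is 0.6415.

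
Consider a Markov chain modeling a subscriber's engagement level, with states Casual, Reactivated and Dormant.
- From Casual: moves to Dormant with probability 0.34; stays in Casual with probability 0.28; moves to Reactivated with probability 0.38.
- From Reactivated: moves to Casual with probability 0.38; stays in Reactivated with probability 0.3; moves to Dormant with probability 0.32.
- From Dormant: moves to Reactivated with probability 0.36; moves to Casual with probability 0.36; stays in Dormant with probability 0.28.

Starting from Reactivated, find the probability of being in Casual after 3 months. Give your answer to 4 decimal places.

Propagate the distribution vector 3 months from Reactivated.
After 0 months: (0.0000, 1.0000, 0.0000)
After 1 month: (0.3800, 0.3000, 0.3200)
After 2 months: (0.3356, 0.3496, 0.3148)
After 3 months: (0.3401, 0.3457, 0.3141)
P(in Casual after 3 months) = 0.3401

0.3401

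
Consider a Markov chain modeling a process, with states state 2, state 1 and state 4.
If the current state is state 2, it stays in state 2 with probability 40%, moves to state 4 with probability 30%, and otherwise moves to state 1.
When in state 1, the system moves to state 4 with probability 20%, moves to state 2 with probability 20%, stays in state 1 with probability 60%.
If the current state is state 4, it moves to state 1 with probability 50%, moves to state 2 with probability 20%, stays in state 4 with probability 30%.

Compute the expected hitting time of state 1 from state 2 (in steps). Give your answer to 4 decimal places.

2.7778

Let t(s) be the expected number of steps to first reach state 1 from state s, with t(state 1) = 0. Conditioning on the first step:
t(state 2) = 1 + 0.4·t(state 2) + 0.3·t(state 4)
t(state 4) = 1 + 0.2·t(state 2) + 0.3·t(state 4)
Solving: t(state 2) = 2.7778, t(state 4) = 2.2222.
Expected steps from state 2 to state 1: 2.7778.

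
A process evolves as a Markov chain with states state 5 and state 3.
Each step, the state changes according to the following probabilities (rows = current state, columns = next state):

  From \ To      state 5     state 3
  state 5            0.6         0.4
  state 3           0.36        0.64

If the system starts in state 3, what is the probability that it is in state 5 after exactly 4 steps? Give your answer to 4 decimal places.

0.4721

Propagate the distribution vector 4 steps from state 3.
After 0 steps: (0.0000, 1.0000)
After 1 step: (0.3600, 0.6400)
After 2 steps: (0.4464, 0.5536)
After 3 steps: (0.4671, 0.5329)
After 4 steps: (0.4721, 0.5279)
P(in state 5 after 4 steps) = 0.4721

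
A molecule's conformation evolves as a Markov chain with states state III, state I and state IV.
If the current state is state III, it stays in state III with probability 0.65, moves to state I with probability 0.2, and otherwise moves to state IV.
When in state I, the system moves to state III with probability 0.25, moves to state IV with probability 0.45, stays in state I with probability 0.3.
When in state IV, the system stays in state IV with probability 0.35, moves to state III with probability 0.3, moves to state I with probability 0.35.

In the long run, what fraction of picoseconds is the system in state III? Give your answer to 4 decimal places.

0.4407

Let the stationary distribution be π with π = πP and π_1 + π_2 + π_3 = 1.
π_1 = 0.65·π_1 + 0.25·π_2 + 0.3·π_3
π_2 = 0.2·π_1 + 0.3·π_2 + 0.35·π_3
Solving with the normalization constraint gives π = (0.4407, 0.2704, 0.2889).
So the stationary probability of state III is 0.4407.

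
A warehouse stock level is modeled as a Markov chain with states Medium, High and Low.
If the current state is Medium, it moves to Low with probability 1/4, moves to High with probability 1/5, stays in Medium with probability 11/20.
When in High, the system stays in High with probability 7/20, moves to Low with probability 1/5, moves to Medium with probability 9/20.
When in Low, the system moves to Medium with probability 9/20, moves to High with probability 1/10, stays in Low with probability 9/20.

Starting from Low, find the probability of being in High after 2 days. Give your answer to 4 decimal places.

0.1700

Sum over the intermediate state after 1 day:
P = P(Low→Medium)·P(Medium→High) + P(Low→High)·P(High→High) + P(Low→Low)·P(Low→High)
  = 0.45×0.2 + 0.1×0.35 + 0.45×0.1
  = 0.0900 + 0.0350 + 0.0450 = 0.1700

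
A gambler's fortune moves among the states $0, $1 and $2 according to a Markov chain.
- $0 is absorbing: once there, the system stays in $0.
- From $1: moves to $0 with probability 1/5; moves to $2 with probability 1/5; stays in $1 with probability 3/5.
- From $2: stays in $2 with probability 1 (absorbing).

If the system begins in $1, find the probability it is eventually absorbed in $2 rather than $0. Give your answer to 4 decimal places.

0.5000

Let h(s) be the probability of absorption at $2 starting from transient state s. Then h($2) = 1 and h($0) = 0. By first-step analysis:
h($1) = 0.2·0 + 0.6·h($1) + 0.2·1
Solving: h($1) = 0.5000.
Starting from $1, the probability is 0.5000.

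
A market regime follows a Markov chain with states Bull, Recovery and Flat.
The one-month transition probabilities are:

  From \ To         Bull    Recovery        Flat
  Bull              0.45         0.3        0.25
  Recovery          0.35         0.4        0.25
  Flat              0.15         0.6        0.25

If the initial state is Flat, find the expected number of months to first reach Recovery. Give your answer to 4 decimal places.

Let t(s) be the expected number of months to first reach Recovery from state s, with t(Recovery) = 0. Conditioning on the first month:
t(Bull) = 1 + 0.45·t(Bull) + 0.25·t(Flat)
t(Flat) = 1 + 0.15·t(Bull) + 0.25·t(Flat)
Solving: t(Bull) = 2.6667, t(Flat) = 1.8667.
Expected months from Flat to Recovery: 1.8667.

1.8667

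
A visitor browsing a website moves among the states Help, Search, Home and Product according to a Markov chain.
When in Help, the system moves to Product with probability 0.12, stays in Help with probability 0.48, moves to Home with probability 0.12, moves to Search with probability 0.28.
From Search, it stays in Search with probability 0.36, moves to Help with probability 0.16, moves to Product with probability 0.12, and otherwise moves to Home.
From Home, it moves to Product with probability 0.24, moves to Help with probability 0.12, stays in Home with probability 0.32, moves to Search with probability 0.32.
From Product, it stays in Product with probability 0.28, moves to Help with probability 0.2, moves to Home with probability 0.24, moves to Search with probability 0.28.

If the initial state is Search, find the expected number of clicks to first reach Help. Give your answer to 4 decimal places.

6.4685

Let t(s) be the expected number of clicks to first reach Help from state s, with t(Help) = 0. Conditioning on the first click:
t(Search) = 1 + 0.36·t(Search) + 0.36·t(Home) + 0.12·t(Product)
t(Home) = 1 + 0.32·t(Search) + 0.32·t(Home) + 0.24·t(Product)
t(Product) = 1 + 0.28·t(Search) + 0.24·t(Home) + 0.28·t(Product)
Solving: t(Search) = 6.4685, t(Home) = 6.6783, t(Product) = 6.1305.
Expected clicks from Search to Help: 6.4685.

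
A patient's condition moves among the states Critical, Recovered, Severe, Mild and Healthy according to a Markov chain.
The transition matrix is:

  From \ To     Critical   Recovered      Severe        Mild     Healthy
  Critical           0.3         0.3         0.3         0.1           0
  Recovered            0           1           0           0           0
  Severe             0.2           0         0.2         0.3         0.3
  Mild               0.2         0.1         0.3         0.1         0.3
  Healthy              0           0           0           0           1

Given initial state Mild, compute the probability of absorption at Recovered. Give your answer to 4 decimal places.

Let h(s) be the probability of absorption at Recovered starting from transient state s. Then h(Recovered) = 1 and h(Healthy) = 0. By first-step analysis:
h(Critical) = 0.3·h(Critical) + 0.3·1 + 0.3·h(Severe) + 0.1·h(Mild)
h(Severe) = 0.2·h(Critical) + 0.2·h(Severe) + 0.3·h(Mild) + 0.3·0
h(Mild) = 0.2·h(Critical) + 0.1·1 + 0.3·h(Severe) + 0.1·h(Mild) + 0.3·0
Solving: h(Critical) = 0.5937, h(Severe) = 0.2738, h(Mild) = 0.3343.
Starting from Mild, the probability is 0.3343.

0.3343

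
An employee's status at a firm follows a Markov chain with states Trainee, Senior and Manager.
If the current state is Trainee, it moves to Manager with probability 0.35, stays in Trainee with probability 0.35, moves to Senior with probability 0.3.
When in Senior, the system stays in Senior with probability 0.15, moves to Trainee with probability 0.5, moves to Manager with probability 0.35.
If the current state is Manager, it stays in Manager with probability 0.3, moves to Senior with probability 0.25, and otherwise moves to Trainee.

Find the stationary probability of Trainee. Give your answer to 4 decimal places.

0.4203

Let the stationary distribution be π with π = πP and π_1 + π_2 + π_3 = 1.
π_1 = 0.35·π_1 + 0.5·π_2 + 0.45·π_3
π_2 = 0.3·π_1 + 0.15·π_2 + 0.25·π_3
Solving with the normalization constraint gives π = (0.4203, 0.2464, 0.3333).
So the stationary probability of Trainee is 0.4203.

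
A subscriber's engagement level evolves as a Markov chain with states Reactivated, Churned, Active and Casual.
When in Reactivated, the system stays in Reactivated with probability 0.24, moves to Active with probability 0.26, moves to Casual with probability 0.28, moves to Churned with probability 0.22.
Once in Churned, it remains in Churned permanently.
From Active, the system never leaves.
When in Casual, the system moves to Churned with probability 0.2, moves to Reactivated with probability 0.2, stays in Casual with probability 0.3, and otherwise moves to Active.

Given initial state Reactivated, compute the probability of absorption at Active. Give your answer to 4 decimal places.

0.5588

Let h(s) be the probability of absorption at Active starting from transient state s. Then h(Active) = 1 and h(Churned) = 0. By first-step analysis:
h(Reactivated) = 0.24·h(Reactivated) + 0.22·0 + 0.26·1 + 0.28·h(Casual)
h(Casual) = 0.2·h(Reactivated) + 0.2·0 + 0.3·1 + 0.3·h(Casual)
Solving: h(Reactivated) = 0.5588, h(Casual) = 0.5882.
Starting from Reactivated, the probability is 0.5588.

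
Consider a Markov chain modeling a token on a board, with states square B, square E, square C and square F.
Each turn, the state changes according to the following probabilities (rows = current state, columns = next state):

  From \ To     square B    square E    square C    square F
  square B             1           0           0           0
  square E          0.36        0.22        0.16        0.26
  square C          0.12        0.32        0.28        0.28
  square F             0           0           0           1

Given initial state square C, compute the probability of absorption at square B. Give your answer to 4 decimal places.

Let h(s) be the probability of absorption at square B starting from transient state s. Then h(square B) = 1 and h(square F) = 0. By first-step analysis:
h(square E) = 0.36·1 + 0.22·h(square E) + 0.16·h(square C) + 0.26·0
h(square C) = 0.12·1 + 0.32·h(square E) + 0.28·h(square C) + 0.28·0
Solving: h(square E) = 0.5455, h(square C) = 0.4091.
Starting from square C, the probability is 0.4091.

0.4091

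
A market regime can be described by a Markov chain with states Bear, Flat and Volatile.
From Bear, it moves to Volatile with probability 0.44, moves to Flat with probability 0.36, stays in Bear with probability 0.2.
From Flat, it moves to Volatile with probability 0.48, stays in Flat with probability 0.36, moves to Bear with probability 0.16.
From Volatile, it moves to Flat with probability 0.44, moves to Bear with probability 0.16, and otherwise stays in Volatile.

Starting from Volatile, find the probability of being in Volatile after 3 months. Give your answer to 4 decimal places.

0.4380

Propagate the distribution vector 3 months from Volatile.
After 0 months: (0.0000, 0.0000, 1.0000)
After 1 month: (0.1600, 0.4400, 0.4000)
After 2 months: (0.1664, 0.3920, 0.4416)
After 3 months: (0.1667, 0.3953, 0.4380)
P(in Volatile after 3 months) = 0.4380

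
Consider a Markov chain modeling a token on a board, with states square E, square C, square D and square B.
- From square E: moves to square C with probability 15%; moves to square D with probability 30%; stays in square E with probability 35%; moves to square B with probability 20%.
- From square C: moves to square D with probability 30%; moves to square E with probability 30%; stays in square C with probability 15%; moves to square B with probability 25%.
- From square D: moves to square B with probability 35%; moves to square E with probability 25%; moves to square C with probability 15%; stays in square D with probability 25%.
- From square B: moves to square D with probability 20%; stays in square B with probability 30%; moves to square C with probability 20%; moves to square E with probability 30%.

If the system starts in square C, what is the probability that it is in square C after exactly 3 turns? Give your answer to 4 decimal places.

0.1639

Propagate the distribution vector 3 turns from square C.
After 0 turns: (0.0000, 1.0000, 0.0000, 0.0000)
After 1 turn: (0.3000, 0.1500, 0.3000, 0.2500)
After 2 turns: (0.3000, 0.1625, 0.2600, 0.2775)
After 3 turns: (0.3020, 0.1639, 0.2593, 0.2749)
P(in square C after 3 turns) = 0.1639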